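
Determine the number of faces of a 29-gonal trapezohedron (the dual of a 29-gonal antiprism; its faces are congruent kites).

58

The n-trapezohedron (dual of the n-antiprism) has V = 2·29 + 2 = 60, E = 4·29 = 116, F = 2·29 = 58.
Check: V − E + F = 60 − 116 + 58 = 2.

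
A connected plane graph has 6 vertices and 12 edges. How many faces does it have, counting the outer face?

8

Euler's formula for a connected plane graph: V − E + F = 2, so F = 2 − 6 + 12 = 8.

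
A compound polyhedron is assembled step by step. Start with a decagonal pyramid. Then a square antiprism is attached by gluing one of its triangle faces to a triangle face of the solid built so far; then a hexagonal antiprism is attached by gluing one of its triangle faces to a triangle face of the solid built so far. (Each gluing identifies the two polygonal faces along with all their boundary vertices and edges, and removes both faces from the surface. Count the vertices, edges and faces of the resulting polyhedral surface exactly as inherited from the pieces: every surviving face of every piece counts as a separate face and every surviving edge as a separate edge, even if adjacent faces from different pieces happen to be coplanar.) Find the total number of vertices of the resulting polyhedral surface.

25

A decagonal pyramid: V=11, E=20, F=11.
Attach a square antiprism (V=8, E=16, F=10) along a 3-gon: merge 3 vertices and 3 edges, delete both glued faces → V=16, E=33, F=19.
Attach a hexagonal antiprism (V=12, E=24, F=14) along a 3-gon: merge 3 vertices and 3 edges, delete both glued faces → V=25, E=54, F=31.
Check: V − E + F = 25 − 54 + 31 = 2.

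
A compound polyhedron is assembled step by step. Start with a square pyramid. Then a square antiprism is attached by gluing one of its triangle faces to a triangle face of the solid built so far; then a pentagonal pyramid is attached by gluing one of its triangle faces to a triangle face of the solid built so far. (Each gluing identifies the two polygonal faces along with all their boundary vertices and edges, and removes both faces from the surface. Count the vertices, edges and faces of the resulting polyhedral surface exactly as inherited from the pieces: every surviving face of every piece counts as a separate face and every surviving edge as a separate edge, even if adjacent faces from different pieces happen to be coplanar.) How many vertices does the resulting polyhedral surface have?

13

A square pyramid: V=5, E=8, F=5.
Attach a square antiprism (V=8, E=16, F=10) along a 3-gon: merge 3 vertices and 3 edges, delete both glued faces → V=10, E=21, F=13.
Attach a pentagonal pyramid (V=6, E=10, F=6) along a 3-gon: merge 3 vertices and 3 edges, delete both glued faces → V=13, E=28, F=17.
Check: V − E + F = 13 − 28 + 17 = 2.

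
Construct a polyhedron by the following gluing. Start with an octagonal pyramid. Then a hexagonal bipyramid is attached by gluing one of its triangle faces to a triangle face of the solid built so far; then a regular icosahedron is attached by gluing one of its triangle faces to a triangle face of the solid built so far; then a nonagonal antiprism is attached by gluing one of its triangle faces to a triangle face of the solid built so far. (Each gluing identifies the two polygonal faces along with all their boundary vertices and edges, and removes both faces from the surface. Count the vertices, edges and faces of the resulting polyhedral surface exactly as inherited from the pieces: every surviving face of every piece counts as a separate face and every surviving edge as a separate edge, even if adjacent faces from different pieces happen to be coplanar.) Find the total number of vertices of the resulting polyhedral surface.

38

An octagonal pyramid: V=9, E=16, F=9.
Attach a hexagonal bipyramid (V=8, E=18, F=12) along a 3-gon: merge 3 vertices and 3 edges, delete both glued faces → V=14, E=31, F=19.
Attach a regular icosahedron (V=12, E=30, F=20) along a 3-gon: merge 3 vertices and 3 edges, delete both glued faces → V=23, E=58, F=37.
Attach a nonagonal antiprism (V=18, E=36, F=20) along a 3-gon: merge 3 vertices and 3 edges, delete both glued faces → V=38, E=91, F=55.
Check: V − E + F = 38 − 91 + 55 = 2.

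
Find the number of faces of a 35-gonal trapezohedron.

The n-trapezohedron (dual of the n-antiprism) has V = 2·35 + 2 = 72, E = 4·35 = 140, F = 2·35 = 70.

70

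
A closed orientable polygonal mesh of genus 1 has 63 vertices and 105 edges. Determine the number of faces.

42

For a closed orientable surface of genus 1, χ = 2 − 2·1 = 0.
F = 0 − V + E = 0 − 63 + 105 = 42.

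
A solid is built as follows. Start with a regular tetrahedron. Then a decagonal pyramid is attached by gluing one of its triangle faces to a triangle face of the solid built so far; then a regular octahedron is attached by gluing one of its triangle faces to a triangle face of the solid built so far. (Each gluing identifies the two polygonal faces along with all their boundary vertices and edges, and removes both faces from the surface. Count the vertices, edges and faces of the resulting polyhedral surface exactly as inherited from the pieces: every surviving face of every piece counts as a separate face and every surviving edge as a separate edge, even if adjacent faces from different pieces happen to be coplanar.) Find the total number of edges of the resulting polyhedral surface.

32

A regular tetrahedron: V=4, E=6, F=4.
Attach a decagonal pyramid (V=11, E=20, F=11) along a 3-gon: merge 3 vertices and 3 edges, delete both glued faces → V=12, E=23, F=13.
Attach a regular octahedron (V=6, E=12, F=8) along a 3-gon: merge 3 vertices and 3 edges, delete both glued faces → V=15, E=32, F=19.
Check: V − E + F = 15 − 32 + 19 = 2.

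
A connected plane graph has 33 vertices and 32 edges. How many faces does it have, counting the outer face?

1

Euler's formula for a connected plane graph: V − E + F = 2, so F = 2 − 33 + 32 = 1.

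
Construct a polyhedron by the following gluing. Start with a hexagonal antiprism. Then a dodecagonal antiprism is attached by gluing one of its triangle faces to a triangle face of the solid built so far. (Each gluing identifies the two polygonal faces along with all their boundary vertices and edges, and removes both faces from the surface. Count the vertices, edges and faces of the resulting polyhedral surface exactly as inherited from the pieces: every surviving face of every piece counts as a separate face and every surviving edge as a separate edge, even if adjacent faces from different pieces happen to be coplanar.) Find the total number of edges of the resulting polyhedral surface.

A hexagonal antiprism: V=12, E=24, F=14.
Attach a dodecagonal antiprism (V=24, E=48, F=26) along a 3-gon: merge 3 vertices and 3 edges, delete both glued faces → V=33, E=69, F=38.
Check: V − E + F = 33 − 69 + 38 = 2.

69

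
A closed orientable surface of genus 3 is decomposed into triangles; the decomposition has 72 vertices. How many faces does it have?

152

χ = 2 − 2·3 = -4, and every face is a triangle so 3F = 2E.
V − E + F = -4 with E = 3F/2 gives 72 − (3/2 − 1)·F = -4, so F = 152 and E = 228.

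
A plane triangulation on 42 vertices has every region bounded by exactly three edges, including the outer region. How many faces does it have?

80

In a plane triangulation 3F = 2E and V − E + F = 2, so F = 2V − 4 = 2·42 − 4 = 80.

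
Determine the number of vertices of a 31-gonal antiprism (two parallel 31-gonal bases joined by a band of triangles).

An antiprism on an n-gon has two n-gon caps and 2n triangles: V = 2·31 = 62, E = 4·31 = 124, F = 2·31 + 2 = 64.

62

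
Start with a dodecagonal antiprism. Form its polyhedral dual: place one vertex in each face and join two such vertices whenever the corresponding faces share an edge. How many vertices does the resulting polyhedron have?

The base solid has V = 24, E = 48, F = 26.
The dual swaps V and F and preserves E: V′ = F = 26, E′ = E = 48, F′ = V = 24.

26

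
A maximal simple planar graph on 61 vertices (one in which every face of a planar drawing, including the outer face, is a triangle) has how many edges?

177

In a plane triangulation 3F = 2E and V − E + F = 2, so E = 3V − 6 = 3·61 − 6 = 177.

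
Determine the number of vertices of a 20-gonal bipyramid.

22

A bipyramid over an n-gon has 2n triangular faces and n + 2 vertices: V = 20 + 2 = 22, E = 3·20 = 60, F = 2·20 = 40.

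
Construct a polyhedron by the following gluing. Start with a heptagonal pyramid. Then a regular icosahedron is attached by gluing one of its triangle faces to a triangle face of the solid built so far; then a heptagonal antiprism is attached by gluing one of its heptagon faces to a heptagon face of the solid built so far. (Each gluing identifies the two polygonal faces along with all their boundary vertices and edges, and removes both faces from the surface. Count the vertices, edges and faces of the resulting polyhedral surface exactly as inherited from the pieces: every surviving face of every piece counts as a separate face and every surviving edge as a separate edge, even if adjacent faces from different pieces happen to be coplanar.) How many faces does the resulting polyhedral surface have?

A heptagonal pyramid: V=8, E=14, F=8.
Attach a regular icosahedron (V=12, E=30, F=20) along a 3-gon: merge 3 vertices and 3 edges, delete both glued faces → V=17, E=41, F=26.
Attach a heptagonal antiprism (V=14, E=28, F=16) along a 7-gon: merge 7 vertices and 7 edges, delete both glued faces → V=24, E=62, F=40.
Check: V − E + F = 24 − 62 + 40 = 2.

40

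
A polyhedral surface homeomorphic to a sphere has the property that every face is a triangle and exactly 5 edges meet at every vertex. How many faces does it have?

Each face has 3 edges and each edge borders two faces, so 2E = 3F.
Each vertex has degree 5, so 5V = 2E and hence V = 3F/5.
Euler: V − E + F = 2 ⇒ (3F/5) − (3F/2) + F = 2.
Multiply by 10: (6 − 15 + 10)F = 20, i.e. 1F = 20.
So F = 20, E = 3·20/2 = 30, V = 3·20/5 = 12.

20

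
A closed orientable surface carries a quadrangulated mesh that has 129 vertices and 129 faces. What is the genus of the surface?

1

Every face is a square, so 2E = 4·129 = 516, giving E = 258.
χ = V − E + F = 129 − 258 + 129 = 0.
For a closed orientable surface χ = 2 − 2g, so g = (2 − (0))/2 = 1.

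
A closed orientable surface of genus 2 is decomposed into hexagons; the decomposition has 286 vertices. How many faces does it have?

χ = 2 − 2·2 = -2, and every face is a hexagon so 6F = 2E.
V − E + F = -2 with E = 6F/2 gives 286 − (6/2 − 1)·F = -2, so F = 144 and E = 432.

144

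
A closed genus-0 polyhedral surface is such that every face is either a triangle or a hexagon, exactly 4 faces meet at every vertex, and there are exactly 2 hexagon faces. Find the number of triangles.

Let x be the number of triangles; then F = 2 + x.
Edge–face incidences: 2E = 6·2 + 3·x = 12 + 3x.
Every vertex has degree 4, so 4V = 2E.
Euler: V − E + F = 2 ⇒ (2E)/4 − E + (2 + x) = 2.
Multiply by 8: 2·(2E) − 4·(2E) + 8·(2 + x) = 16, i.e. 16 + 8x − 2·(12 + 3x) = 16.
Collecting terms: 2x − 8 = 16, so 2x = 24, so x = 12.
Then 2E = 12 + 3·12 = 48, so E = 24, V = 2E/4 = 12, F = 2 + 12 = 14.

12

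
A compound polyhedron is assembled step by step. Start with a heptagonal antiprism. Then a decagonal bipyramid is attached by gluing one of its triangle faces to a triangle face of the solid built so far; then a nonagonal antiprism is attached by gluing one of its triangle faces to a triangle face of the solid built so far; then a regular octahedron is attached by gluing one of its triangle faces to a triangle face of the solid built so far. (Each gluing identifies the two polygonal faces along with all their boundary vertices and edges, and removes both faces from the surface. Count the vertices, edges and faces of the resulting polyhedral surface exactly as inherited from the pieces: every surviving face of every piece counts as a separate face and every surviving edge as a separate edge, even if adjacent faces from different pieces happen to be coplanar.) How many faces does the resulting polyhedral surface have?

58

A heptagonal antiprism: V=14, E=28, F=16.
Attach a decagonal bipyramid (V=12, E=30, F=20) along a 3-gon: merge 3 vertices and 3 edges, delete both glued faces → V=23, E=55, F=34.
Attach a nonagonal antiprism (V=18, E=36, F=20) along a 3-gon: merge 3 vertices and 3 edges, delete both glued faces → V=38, E=88, F=52.
Attach a regular octahedron (V=6, E=12, F=8) along a 3-gon: merge 3 vertices and 3 edges, delete both glued faces → V=41, E=97, F=58.
Check: V − E + F = 41 − 97 + 58 = 2.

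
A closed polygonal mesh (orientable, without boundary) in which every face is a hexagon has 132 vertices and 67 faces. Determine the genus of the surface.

Every face is a hexagon, so 2E = 6·67 = 402, giving E = 201.
χ = V − E + F = 132 − 201 + 67 = -2.
For a closed orientable surface χ = 2 − 2g, so g = (2 − (-2))/2 = 2.

2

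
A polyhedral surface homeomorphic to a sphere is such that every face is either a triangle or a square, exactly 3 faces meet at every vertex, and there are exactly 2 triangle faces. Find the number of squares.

3

Let x be the number of squares; then F = 2 + x.
Edge–face incidences: 2E = 3·2 + 4·x = 6 + 4x.
Every vertex has degree 3, so 3V = 2E.
Euler: V − E + F = 2 ⇒ (2E)/3 − E + (2 + x) = 2.
Multiply by 6: 2·(2E) − 3·(2E) + 6·(2 + x) = 12, i.e. 12 + 6x − (6 + 4x) = 12.
Collecting terms: 2x + 6 = 12, so 2x = 6, so x = 3.
Then 2E = 6 + 4·3 = 18, so E = 9, V = 2E/3 = 6, F = 2 + 3 = 5.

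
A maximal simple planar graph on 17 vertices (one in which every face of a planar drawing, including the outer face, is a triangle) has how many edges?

In a plane triangulation 3F = 2E and V − E + F = 2, so E = 3V − 6 = 3·17 − 6 = 45.

45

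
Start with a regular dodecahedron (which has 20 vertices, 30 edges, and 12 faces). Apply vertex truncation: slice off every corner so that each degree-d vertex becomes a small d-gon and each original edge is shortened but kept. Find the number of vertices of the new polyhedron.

60

Truncation replaces each original edge-end by a new vertex, so V′ = 2E = 60.
Each original edge survives, and each old vertex of degree d contributes d new edges; summing degrees gives Σd = 2E, so E′ = E + 2E = 3E = 90.
Each original face survives and each original vertex becomes one new face: F′ = F + V = 32.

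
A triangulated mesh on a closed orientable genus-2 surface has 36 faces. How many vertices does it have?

χ = 2 − 2·2 = -2, and every face is a triangle so 3F = 2E.
E = 3·36/2 = 54. Then V = -2 + E − F = -2 + 54 − 36 = 16.

16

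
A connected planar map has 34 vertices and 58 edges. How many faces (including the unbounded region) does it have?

Euler's formula for a connected plane graph: V − E + F = 2, so F = 2 − 34 + 58 = 26.

26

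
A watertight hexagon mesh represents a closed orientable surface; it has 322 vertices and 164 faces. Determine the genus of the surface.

Every face is a hexagon, so 2E = 6·164 = 984, giving E = 492.
χ = V − E + F = 322 − 492 + 164 = -6.
For a closed orientable surface χ = 2 − 2g, so g = (2 − (-6))/2 = 4.

4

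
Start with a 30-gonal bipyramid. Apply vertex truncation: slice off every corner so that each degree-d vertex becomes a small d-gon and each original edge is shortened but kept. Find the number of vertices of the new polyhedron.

The base solid has V = 32, E = 90, F = 60.
Truncation replaces each original edge-end by a new vertex, so V′ = 2E = 180.
Each original edge survives, and each old vertex of degree d contributes d new edges; summing degrees gives Σd = 2E, so E′ = E + 2E = 3E = 270.
Each original face survives and each original vertex becomes one new face: F′ = F + V = 92.

180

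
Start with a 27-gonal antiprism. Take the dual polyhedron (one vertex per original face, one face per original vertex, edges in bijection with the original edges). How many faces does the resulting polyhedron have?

54

The base solid has V = 54, E = 108, F = 56.
The dual swaps V and F and preserves E: V′ = F = 56, E′ = E = 108, F′ = V = 54.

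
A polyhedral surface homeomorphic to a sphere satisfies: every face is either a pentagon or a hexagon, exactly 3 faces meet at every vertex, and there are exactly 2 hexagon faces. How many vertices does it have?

24

Let x be the number of pentagons; then F = 2 + x.
Edge–face incidences: 2E = 6·2 + 5·x = 12 + 5x.
Every vertex has degree 3, so 3V = 2E.
Euler: V − E + F = 2 ⇒ (2E)/3 − E + (2 + x) = 2.
Multiply by 6: 2·(2E) − 3·(2E) + 6·(2 + x) = 12, i.e. 12 + 6x − (12 + 5x) = 12.
Collecting terms: x = 12.
Then 2E = 12 + 5·12 = 72, so E = 36, V = 2E/3 = 24, F = 2 + 12 = 14.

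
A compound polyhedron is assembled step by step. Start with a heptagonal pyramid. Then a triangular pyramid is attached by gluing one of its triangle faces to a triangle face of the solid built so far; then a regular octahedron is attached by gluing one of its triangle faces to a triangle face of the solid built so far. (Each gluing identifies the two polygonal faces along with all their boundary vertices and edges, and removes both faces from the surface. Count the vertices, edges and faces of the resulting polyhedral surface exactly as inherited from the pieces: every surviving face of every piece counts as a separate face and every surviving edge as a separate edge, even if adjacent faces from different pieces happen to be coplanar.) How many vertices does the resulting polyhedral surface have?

12

A heptagonal pyramid: V=8, E=14, F=8.
Attach a triangular pyramid (V=4, E=6, F=4) along a 3-gon: merge 3 vertices and 3 edges, delete both glued faces → V=9, E=17, F=10.
Attach a regular octahedron (V=6, E=12, F=8) along a 3-gon: merge 3 vertices and 3 edges, delete both glued faces → V=12, E=26, F=16.
Check: V − E + F = 12 − 26 + 16 = 2.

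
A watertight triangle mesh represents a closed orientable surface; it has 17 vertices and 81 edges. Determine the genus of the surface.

Every face is a triangle and each edge borders two faces, so 3F = 2·81, giving F = 54.
χ = V − E + F = 17 − 81 + 54 = -10.
For a closed orientable surface χ = 2 − 2g, so g = (2 − (-10))/2 = 6.

6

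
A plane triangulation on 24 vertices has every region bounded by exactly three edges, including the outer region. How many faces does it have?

In a plane triangulation 3F = 2E and V − E + F = 2, so F = 2V − 4 = 2·24 − 4 = 44.

44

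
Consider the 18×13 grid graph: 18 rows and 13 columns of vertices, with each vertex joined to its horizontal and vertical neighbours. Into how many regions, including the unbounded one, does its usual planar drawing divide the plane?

The grid has V = 18·13 = 234 vertices and E = 18·12 + 13·17 = 437 edges.
F = 2 − V + E = 2 − 234 + 437 = 205.

205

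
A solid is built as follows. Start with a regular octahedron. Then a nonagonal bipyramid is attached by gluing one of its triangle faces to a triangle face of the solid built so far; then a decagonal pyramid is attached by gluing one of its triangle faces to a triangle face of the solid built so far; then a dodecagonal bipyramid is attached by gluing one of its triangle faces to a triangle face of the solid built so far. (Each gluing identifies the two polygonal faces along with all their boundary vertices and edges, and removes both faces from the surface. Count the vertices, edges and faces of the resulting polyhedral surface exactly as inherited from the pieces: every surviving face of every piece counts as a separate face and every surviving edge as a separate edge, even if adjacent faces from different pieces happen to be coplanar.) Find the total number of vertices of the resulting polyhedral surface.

33

A regular octahedron: V=6, E=12, F=8.
Attach a nonagonal bipyramid (V=11, E=27, F=18) along a 3-gon: merge 3 vertices and 3 edges, delete both glued faces → V=14, E=36, F=24.
Attach a decagonal pyramid (V=11, E=20, F=11) along a 3-gon: merge 3 vertices and 3 edges, delete both glued faces → V=22, E=53, F=33.
Attach a dodecagonal bipyramid (V=14, E=36, F=24) along a 3-gon: merge 3 vertices and 3 edges, delete both glued faces → V=33, E=86, F=55.
Check: V − E + F = 33 − 86 + 55 = 2.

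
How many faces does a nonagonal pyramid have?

A pyramid on an n-gon base has one n-gon and n triangles: V = 9 + 1 = 10, E = 2·9 = 18, F = 9 + 1 = 10.

10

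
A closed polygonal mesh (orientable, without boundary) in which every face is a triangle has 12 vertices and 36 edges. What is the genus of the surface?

1

Every face is a triangle and each edge borders two faces, so 3F = 2·36, giving F = 24.
χ = V − E + F = 12 − 36 + 24 = 0.
For a closed orientable surface χ = 2 − 2g, so g = (2 − (0))/2 = 1.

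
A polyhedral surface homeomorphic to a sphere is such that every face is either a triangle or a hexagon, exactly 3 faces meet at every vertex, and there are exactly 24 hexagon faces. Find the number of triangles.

Let x be the number of triangles; then F = 24 + x.
Edge–face incidences: 2E = 6·24 + 3·x = 144 + 3x.
Every vertex has degree 3, so 3V = 2E.
Euler: V − E + F = 2 ⇒ (2E)/3 − E + (24 + x) = 2.
Multiply by 6: 2·(2E) − 3·(2E) + 6·(24 + x) = 12, i.e. 144 + 6x − (144 + 3x) = 12.
Collecting terms: 3x = 12, so x = 4.
Then 2E = 144 + 3·4 = 156, so E = 78, V = 2E/3 = 52, F = 24 + 4 = 28.

4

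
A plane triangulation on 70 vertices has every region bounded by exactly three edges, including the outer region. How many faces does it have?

136

In a plane triangulation 3F = 2E and V − E + F = 2, so F = 2V − 4 = 2·70 − 4 = 136.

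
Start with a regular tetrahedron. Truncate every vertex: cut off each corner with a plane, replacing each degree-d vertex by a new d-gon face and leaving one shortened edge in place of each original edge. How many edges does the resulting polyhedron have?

The base solid has V = 4, E = 6, F = 4.
Truncation replaces each original edge-end by a new vertex, so V′ = 2E = 12.
Each original edge survives, and each old vertex of degree d contributes d new edges; summing degrees gives Σd = 2E, so E′ = E + 2E = 3E = 18.
Each original face survives and each original vertex becomes one new face: F′ = F + V = 8.

18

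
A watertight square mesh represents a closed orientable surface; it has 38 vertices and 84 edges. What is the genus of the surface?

Every face is a square and each edge borders two faces, so 4F = 2·84, giving F = 42.
χ = V − E + F = 38 − 84 + 42 = -4.
For a closed orientable surface χ = 2 − 2g, so g = (2 − (-4))/2 = 3.

3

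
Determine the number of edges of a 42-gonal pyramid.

84

A pyramid on an n-gon base has one n-gon and n triangles: V = 42 + 1 = 43, E = 2·42 = 84, F = 42 + 1 = 43.
Check: V − E + F = 43 − 84 + 43 = 2.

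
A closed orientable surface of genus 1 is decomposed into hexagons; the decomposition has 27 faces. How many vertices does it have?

χ = 2 − 2·1 = 0, and every face is a hexagon so 6F = 2E.
E = 6·27/2 = 81. Then V = 0 + E − F = 0 + 81 − 27 = 54.

54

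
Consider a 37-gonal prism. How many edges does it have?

A prism on an n-gon has two n-gon bases and n rectangular sides: V = 2·37 = 74, E = 3·37 = 111, F = 37 + 2 = 39.

111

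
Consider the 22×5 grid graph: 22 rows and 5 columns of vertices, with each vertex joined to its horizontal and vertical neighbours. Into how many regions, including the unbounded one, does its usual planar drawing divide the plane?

85

The grid has V = 22·5 = 110 vertices and E = 22·4 + 5·21 = 193 edges.
F = 2 − V + E = 2 − 110 + 193 = 85.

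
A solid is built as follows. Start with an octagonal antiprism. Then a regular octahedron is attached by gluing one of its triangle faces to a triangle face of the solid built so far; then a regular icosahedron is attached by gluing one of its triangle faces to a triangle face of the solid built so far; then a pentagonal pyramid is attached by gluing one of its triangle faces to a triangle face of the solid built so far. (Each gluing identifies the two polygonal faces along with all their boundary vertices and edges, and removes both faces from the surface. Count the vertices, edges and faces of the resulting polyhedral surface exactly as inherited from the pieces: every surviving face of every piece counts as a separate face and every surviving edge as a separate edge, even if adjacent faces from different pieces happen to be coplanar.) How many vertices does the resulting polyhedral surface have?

An octagonal antiprism: V=16, E=32, F=18.
Attach a regular octahedron (V=6, E=12, F=8) along a 3-gon: merge 3 vertices and 3 edges, delete both glued faces → V=19, E=41, F=24.
Attach a regular icosahedron (V=12, E=30, F=20) along a 3-gon: merge 3 vertices and 3 edges, delete both glued faces → V=28, E=68, F=42.
Attach a pentagonal pyramid (V=6, E=10, F=6) along a 3-gon: merge 3 vertices and 3 edges, delete both glued faces → V=31, E=75, F=46.
Check: V − E + F = 31 − 75 + 46 = 2.

31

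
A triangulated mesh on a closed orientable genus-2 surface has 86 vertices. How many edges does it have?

χ = 2 − 2·2 = -2, and every face is a triangle so 3F = 2E.
V − E + F = -2 with E = 3F/2 gives 86 − (3/2 − 1)·F = -2, so F = 176 and E = 264.

264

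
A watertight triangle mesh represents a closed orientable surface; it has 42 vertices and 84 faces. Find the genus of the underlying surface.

1

Every face is a triangle, so 2E = 3·84 = 252, giving E = 126.
χ = V − E + F = 42 − 126 + 84 = 0.
For a closed orientable surface χ = 2 − 2g, so g = (2 − (0))/2 = 1.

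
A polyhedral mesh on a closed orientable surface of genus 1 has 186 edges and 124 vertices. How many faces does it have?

For a closed orientable surface of genus 1, χ = 2 − 2·1 = 0.
F = 0 − V + E = 0 − 124 + 186 = 62.

62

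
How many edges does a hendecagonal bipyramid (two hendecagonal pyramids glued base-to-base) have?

33

A bipyramid over an n-gon has 2n triangular faces and n + 2 vertices: V = 11 + 2 = 13, E = 3·11 = 33, F = 2·11 = 22.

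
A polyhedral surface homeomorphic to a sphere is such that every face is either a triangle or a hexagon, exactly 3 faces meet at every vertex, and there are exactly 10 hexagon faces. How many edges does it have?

Let x be the number of triangles; then F = 10 + x.
Edge–face incidences: 2E = 6·10 + 3·x = 60 + 3x.
Every vertex has degree 3, so 3V = 2E.
Euler: V − E + F = 2 ⇒ (2E)/3 − E + (10 + x) = 2.
Multiply by 6: 2·(2E) − 3·(2E) + 6·(10 + x) = 12, i.e. 60 + 6x − (60 + 3x) = 12.
Collecting terms: 3x = 12, so x = 4.
Then 2E = 60 + 3·4 = 72, so E = 36, V = 2E/3 = 24, F = 10 + 4 = 14.

36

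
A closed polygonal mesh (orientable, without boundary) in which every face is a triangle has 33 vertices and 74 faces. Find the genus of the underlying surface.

Every face is a triangle, so 2E = 3·74 = 222, giving E = 111.
χ = V − E + F = 33 − 111 + 74 = -4.
For a closed orientable surface χ = 2 − 2g, so g = (2 − (-4))/2 = 3.

3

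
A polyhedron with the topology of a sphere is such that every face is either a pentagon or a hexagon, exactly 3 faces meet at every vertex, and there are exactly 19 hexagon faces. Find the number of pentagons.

Let x be the number of pentagons; then F = 19 + x.
Edge–face incidences: 2E = 6·19 + 5·x = 114 + 5x.
Every vertex has degree 3, so 3V = 2E.
Euler: V − E + F = 2 ⇒ (2E)/3 − E + (19 + x) = 2.
Multiply by 6: 2·(2E) − 3·(2E) + 6·(19 + x) = 12, i.e. 114 + 6x − (114 + 5x) = 12.
Collecting terms: x = 12.
Then 2E = 114 + 5·12 = 174, so E = 87, V = 2E/3 = 58, F = 19 + 12 = 31.

12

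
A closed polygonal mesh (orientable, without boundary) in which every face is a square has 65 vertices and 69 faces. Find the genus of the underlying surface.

3

Every face is a square, so 2E = 4·69 = 276, giving E = 138.
χ = V − E + F = 65 − 138 + 69 = -4.
For a closed orientable surface χ = 2 − 2g, so g = (2 − (-4))/2 = 3.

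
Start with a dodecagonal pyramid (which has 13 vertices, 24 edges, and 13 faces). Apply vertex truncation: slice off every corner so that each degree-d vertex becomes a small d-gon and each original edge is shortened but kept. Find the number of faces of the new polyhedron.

26

Truncation replaces each original edge-end by a new vertex, so V′ = 2E = 48.
Each original edge survives, and each old vertex of degree d contributes d new edges; summing degrees gives Σd = 2E, so E′ = E + 2E = 3E = 72.
Each original face survives and each original vertex becomes one new face: F′ = F + V = 26.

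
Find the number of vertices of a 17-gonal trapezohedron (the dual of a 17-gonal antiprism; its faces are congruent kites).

36

The n-trapezohedron (dual of the n-antiprism) has V = 2·17 + 2 = 36, E = 4·17 = 68, F = 2·17 = 34.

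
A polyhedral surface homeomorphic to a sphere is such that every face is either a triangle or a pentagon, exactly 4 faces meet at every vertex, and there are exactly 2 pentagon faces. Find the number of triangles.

10

Let x be the number of triangles; then F = 2 + x.
Edge–face incidences: 2E = 5·2 + 3·x = 10 + 3x.
Every vertex has degree 4, so 4V = 2E.
Euler: V − E + F = 2 ⇒ (2E)/4 − E + (2 + x) = 2.
Multiply by 8: 2·(2E) − 4·(2E) + 8·(2 + x) = 16, i.e. 16 + 8x − 2·(10 + 3x) = 16.
Collecting terms: 2x − 4 = 16, so 2x = 20, so x = 10.
Then 2E = 10 + 3·10 = 40, so E = 20, V = 2E/4 = 10, F = 2 + 10 = 12.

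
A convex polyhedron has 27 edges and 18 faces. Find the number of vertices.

11

Here V − E + F = 2.
V = 2 + E − F = 2 + 27 − 18 = 11.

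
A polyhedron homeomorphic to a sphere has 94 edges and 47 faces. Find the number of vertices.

49

Here V − E + F = 2.
V = 2 + E − F = 2 + 94 − 47 = 49.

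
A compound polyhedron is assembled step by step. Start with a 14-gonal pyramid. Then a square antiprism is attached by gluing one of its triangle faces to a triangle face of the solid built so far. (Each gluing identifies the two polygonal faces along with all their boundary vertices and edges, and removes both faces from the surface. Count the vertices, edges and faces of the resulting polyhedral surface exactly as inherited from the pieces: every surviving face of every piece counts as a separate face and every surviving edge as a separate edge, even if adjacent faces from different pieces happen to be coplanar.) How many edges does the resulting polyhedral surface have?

A 14-gonal pyramid: V=15, E=28, F=15.
Attach a square antiprism (V=8, E=16, F=10) along a 3-gon: merge 3 vertices and 3 edges, delete both glued faces → V=20, E=41, F=23.
Check: V − E + F = 20 − 41 + 23 = 2.

41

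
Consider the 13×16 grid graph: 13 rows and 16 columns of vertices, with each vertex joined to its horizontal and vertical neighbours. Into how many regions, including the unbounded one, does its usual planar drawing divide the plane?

181

The grid has V = 13·16 = 208 vertices and E = 13·15 + 16·12 = 387 edges.
F = 2 − V + E = 2 − 208 + 387 = 181.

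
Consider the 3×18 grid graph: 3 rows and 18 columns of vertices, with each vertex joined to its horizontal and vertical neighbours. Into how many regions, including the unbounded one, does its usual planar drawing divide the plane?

The grid has V = 3·18 = 54 vertices and E = 3·17 + 18·2 = 87 edges.
F = 2 − V + E = 2 − 54 + 87 = 35.

35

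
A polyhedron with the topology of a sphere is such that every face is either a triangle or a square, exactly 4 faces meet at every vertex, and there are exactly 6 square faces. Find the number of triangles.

Let x be the number of triangles; then F = 6 + x.
Edge–face incidences: 2E = 4·6 + 3·x = 24 + 3x.
Every vertex has degree 4, so 4V = 2E.
Euler: V − E + F = 2 ⇒ (2E)/4 − E + (6 + x) = 2.
Multiply by 8: 2·(2E) − 4·(2E) + 8·(6 + x) = 16, i.e. 48 + 8x − 2·(24 + 3x) = 16.
Collecting terms: 2x = 16, so x = 8.
Then 2E = 24 + 3·8 = 48, so E = 24, V = 2E/4 = 12, F = 6 + 8 = 14.

8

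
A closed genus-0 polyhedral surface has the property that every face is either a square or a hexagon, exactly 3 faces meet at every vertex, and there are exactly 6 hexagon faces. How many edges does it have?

30

Let x be the number of squares; then F = 6 + x.
Edge–face incidences: 2E = 6·6 + 4·x = 36 + 4x.
Every vertex has degree 3, so 3V = 2E.
Euler: V − E + F = 2 ⇒ (2E)/3 − E + (6 + x) = 2.
Multiply by 6: 2·(2E) − 3·(2E) + 6·(6 + x) = 12, i.e. 36 + 6x − (36 + 4x) = 12.
Collecting terms: 2x = 12, so x = 6.
Then 2E = 36 + 4·6 = 60, so E = 30, V = 2E/3 = 20, F = 6 + 6 = 12.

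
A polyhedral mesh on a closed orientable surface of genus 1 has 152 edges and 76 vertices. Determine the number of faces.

For a closed orientable surface of genus 1, χ = 2 − 2·1 = 0.
F = 0 − V + E = 0 − 76 + 152 = 76.

76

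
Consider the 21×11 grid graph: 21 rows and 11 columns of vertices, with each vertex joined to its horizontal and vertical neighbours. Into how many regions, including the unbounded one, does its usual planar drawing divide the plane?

201

The grid has V = 21·11 = 231 vertices and E = 21·10 + 11·20 = 430 edges.
F = 2 − V + E = 2 − 231 + 430 = 201.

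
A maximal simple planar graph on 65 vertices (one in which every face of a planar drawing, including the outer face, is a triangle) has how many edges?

189

In a plane triangulation 3F = 2E and V − E + F = 2, so E = 3V − 6 = 3·65 − 6 = 189.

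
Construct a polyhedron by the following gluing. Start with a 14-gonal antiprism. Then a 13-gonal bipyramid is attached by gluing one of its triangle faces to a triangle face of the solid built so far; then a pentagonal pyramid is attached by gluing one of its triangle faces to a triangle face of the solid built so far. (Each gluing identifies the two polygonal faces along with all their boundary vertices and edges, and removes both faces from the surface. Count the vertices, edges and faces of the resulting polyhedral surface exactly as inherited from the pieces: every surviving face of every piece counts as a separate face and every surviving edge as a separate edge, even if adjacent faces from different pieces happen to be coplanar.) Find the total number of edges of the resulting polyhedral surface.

A 14-gonal antiprism: V=28, E=56, F=30.
Attach a 13-gonal bipyramid (V=15, E=39, F=26) along a 3-gon: merge 3 vertices and 3 edges, delete both glued faces → V=40, E=92, F=54.
Attach a pentagonal pyramid (V=6, E=10, F=6) along a 3-gon: merge 3 vertices and 3 edges, delete both glued faces → V=43, E=99, F=58.
Check: V − E + F = 43 − 99 + 58 = 2.

99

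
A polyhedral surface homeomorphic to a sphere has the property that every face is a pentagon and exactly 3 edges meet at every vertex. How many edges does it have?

30

Each face has 5 edges and each edge borders two faces, so 2E = 5F.
Each vertex has degree 3, so 3V = 2E and hence V = 5F/3.
Euler: V − E + F = 2 ⇒ (5F/3) − (5F/2) + F = 2.
Multiply by 6: (10 − 15 + 6)F = 12, i.e. 1F = 12.
So F = 12, E = 5·12/2 = 30, V = 5·12/3 = 20.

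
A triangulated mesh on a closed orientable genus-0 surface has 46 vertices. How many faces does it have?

88

χ = 2 − 2·0 = 2, and every face is a triangle so 3F = 2E.
V − E + F = 2 with E = 3F/2 gives 46 − (3/2 − 1)·F = 2, so F = 88 and E = 132.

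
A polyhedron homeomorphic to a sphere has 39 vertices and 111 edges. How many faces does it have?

Here V − E + F = 2.
F = 2 − V + E = 2 − 39 + 111 = 74.

74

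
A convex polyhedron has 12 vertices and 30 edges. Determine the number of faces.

20

Here V − E + F = 2.
F = 2 − V + E = 2 − 12 + 30 = 20.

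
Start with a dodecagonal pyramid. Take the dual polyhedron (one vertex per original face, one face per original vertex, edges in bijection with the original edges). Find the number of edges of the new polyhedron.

24

The base solid has V = 13, E = 24, F = 13.
The dual swaps V and F and preserves E: V′ = F = 13, E′ = E = 24, F′ = V = 13.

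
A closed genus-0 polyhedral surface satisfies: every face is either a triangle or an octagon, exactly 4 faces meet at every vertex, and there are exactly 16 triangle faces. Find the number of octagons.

Let x be the number of octagons; then F = 16 + x.
Edge–face incidences: 2E = 3·16 + 8·x = 48 + 8x.
Every vertex has degree 4, so 4V = 2E.
Euler: V − E + F = 2 ⇒ (2E)/4 − E + (16 + x) = 2.
Multiply by 8: 2·(2E) − 4·(2E) + 8·(16 + x) = 16, i.e. 128 + 8x − 2·(48 + 8x) = 16.
Collecting terms: −8x + 32 = 16, so −8x = −16, so x = 2.
Then 2E = 48 + 8·2 = 64, so E = 32, V = 2E/4 = 16, F = 16 + 2 = 18.

2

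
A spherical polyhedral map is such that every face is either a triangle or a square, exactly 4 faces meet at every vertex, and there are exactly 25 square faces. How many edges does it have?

62

Let x be the number of triangles; then F = 25 + x.
Edge–face incidences: 2E = 4·25 + 3·x = 100 + 3x.
Every vertex has degree 4, so 4V = 2E.
Euler: V − E + F = 2 ⇒ (2E)/4 − E + (25 + x) = 2.
Multiply by 8: 2·(2E) − 4·(2E) + 8·(25 + x) = 16, i.e. 200 + 8x − 2·(100 + 3x) = 16.
Collecting terms: 2x = 16, so x = 8.
Then 2E = 100 + 3·8 = 124, so E = 62, V = 2E/4 = 31, F = 25 + 8 = 33.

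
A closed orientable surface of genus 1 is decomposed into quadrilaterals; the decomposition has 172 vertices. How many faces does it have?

172

χ = 2 − 2·1 = 0, and every face is a square so 4F = 2E.
V − E + F = 0 with E = 4F/2 gives 172 − (4/2 − 1)·F = 0, so F = 172 and E = 344.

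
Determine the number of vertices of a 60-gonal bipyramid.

62

A bipyramid over an n-gon has 2n triangular faces and n + 2 vertices: V = 60 + 2 = 62, E = 3·60 = 180, F = 2·60 = 120.
Check: V − E + F = 62 − 180 + 120 = 2.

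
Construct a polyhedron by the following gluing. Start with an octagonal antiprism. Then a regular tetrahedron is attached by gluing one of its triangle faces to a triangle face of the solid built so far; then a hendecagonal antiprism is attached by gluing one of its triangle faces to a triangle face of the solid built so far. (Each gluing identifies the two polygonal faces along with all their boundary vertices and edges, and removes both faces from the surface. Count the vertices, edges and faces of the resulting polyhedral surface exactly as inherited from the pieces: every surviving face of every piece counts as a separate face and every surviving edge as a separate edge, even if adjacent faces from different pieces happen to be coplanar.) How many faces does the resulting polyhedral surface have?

An octagonal antiprism: V=16, E=32, F=18.
Attach a regular tetrahedron (V=4, E=6, F=4) along a 3-gon: merge 3 vertices and 3 edges, delete both glued faces → V=17, E=35, F=20.
Attach a hendecagonal antiprism (V=22, E=44, F=24) along a 3-gon: merge 3 vertices and 3 edges, delete both glued faces → V=36, E=76, F=42.
Check: V − E + F = 36 − 76 + 42 = 2.

42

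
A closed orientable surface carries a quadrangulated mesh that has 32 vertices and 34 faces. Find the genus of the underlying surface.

Every face is a square, so 2E = 4·34 = 136, giving E = 68.
χ = V − E + F = 32 − 68 + 34 = -2.
For a closed orientable surface χ = 2 − 2g, so g = (2 − (-2))/2 = 2.

2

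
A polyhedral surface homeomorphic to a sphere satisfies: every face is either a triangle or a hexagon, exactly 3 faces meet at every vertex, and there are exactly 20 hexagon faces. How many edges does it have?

66

Let x be the number of triangles; then F = 20 + x.
Edge–face incidences: 2E = 6·20 + 3·x = 120 + 3x.
Every vertex has degree 3, so 3V = 2E.
Euler: V − E + F = 2 ⇒ (2E)/3 − E + (20 + x) = 2.
Multiply by 6: 2·(2E) − 3·(2E) + 6·(20 + x) = 12, i.e. 120 + 6x − (120 + 3x) = 12.
Collecting terms: 3x = 12, so x = 4.
Then 2E = 120 + 3·4 = 132, so E = 66, V = 2E/3 = 44, F = 20 + 4 = 24.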